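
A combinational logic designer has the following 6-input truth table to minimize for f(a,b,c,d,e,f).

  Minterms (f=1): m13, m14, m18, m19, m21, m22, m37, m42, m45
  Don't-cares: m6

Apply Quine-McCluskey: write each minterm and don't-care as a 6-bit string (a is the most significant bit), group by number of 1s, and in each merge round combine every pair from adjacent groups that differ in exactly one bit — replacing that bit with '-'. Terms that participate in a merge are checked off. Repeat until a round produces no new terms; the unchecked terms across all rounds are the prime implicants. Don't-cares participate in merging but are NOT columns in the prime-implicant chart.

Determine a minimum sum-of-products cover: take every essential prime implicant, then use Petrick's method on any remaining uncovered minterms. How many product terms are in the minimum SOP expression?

7

Round 0: 000110✓ 001101✓ 001110✓ 010010✓ 010011✓ 010101 010110✓ 100101✓ 101010 101101✓
Round 1: -01101 0-0110 00-110 010-10 01001- 10-101
PIs = {-01101, 0-0110, 00-110, 010-10, 01001-, 010101, 10-101, 101010}
Coverage chart:
  m13: -01101 ←essential
  m14: 00-110 ←essential
  m18: 010-10,01001-
  m19: 01001- ←essential
  m21: 010101 ←essential
  m22: 0-0110,010-10
  m37: 10-101 ←essential
  m42: 101010 ←essential
  m45: -01101,10-101
Essential: -01101, 00-110, 01001-, 010101, 10-101, 101010
Petrick residual → 0-0110
Min cover (7 terms): b'cde'f + a'c'def' + a'b'def' + a'bc'd'e + a'bc'de'f + ab'de'f + ab'cd'ef'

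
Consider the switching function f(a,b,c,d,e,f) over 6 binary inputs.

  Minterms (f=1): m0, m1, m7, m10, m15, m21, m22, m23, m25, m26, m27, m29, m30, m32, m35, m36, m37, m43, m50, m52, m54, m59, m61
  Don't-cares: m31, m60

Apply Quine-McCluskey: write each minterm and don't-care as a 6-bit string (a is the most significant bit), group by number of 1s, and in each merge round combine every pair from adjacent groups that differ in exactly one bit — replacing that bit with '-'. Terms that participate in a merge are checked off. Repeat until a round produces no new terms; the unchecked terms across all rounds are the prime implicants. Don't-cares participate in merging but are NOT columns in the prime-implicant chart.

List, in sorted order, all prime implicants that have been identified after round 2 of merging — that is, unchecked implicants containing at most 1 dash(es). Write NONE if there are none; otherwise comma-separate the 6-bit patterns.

-00000, -10110, -11011, -11101, 0-1010, 00000-, 1-0100, 1-1011, 10-011, 100-00, 10010-, 11-100, 110-10, 1101-0, 11110-

size-2^0 implicants → 000000(✓)  000001(✓)  000111(✓)  001010(✓)  001111(✓)  010101(✓)  010110(✓)  010111(✓)  011001(✓)  011010(✓)  011011(✓)  011101(✓)  011110(✓)  011111(✓)  100000(✓)  100011(✓)  100100(✓)  100101(✓)  101011(✓)  110010(✓)  110100(✓)  110110(✓)  111011(✓)  111100(✓)  111101(✓)
size-2^1 implicants → -00000  -10110  -11011  -11101  0-0111(✓)  0-1010  0-1111(✓)  00-111(✓)  00000-  01-101(✓)  01-110(✓)  01-111(✓)  0101-1(✓)  01011-(✓)  011-01(✓)  011-10(✓)  011-11(✓)  0110-1(✓)  01101-(✓)  0111-1(✓)  01111-(✓)  1-0100  1-1011  10-011  100-00  10010-  11-100  110-10  1101-0  11110-
size-2^2 implicants → 0--111  01-1-1  01-11-  011--1  011-1-
Unchecked terms (primes): -00000, -10110, -11011, -11101, 0--111, 0-1010, 00000-, 01-1-1, 01-11-, 011--1, 011-1-, 1-0100, 1-1011, 10-011, 100-00, 10010-, 11-100, 110-10, 1101-0, 11110-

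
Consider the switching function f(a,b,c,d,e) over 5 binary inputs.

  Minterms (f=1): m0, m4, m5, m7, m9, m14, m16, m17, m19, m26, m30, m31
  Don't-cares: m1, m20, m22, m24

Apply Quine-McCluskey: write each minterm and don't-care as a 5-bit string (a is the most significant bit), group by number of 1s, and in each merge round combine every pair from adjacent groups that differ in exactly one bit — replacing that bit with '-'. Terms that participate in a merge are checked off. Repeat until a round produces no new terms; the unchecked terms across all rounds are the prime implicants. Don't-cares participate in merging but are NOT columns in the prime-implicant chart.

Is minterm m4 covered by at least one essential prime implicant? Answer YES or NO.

Round 0: 00000✓ 00001✓ 00100✓ 00101✓ 00111✓ 01001✓ 01110✓ 10000✓ 10001✓ 10011✓ 10100✓ 10110✓ 11000✓ 11010✓ 11110✓ 11111✓
Round 1: -0000✓ -0001✓ -0100✓ -1110 0-001 00-00✓ 00-01✓ 0000-✓ 001-1 0010-✓ 1-000 1-110 10-00✓ 100-1 1000-✓ 101-0 11-10 110-0 1111-
Round 2: -0-00 -000- 00-0-
PIs = {-0-00, -000-, -1110, 0-001, 00-0-, 001-1, 1-000, 1-110, 100-1, 101-0, 11-10, 110-0, 1111-}
Coverage chart:
  m0: -0-00,-000-,00-0-
  m4: -0-00,00-0-
  m5: 00-0-,001-1
  m7: 001-1 ←essential
  m9: 0-001 ←essential
  m14: -1110 ←essential
  m16: -0-00,-000-,1-000
  m17: -000-,100-1
  m19: 100-1 ←essential
  m26: 11-10,110-0
  m30: -1110,1-110,11-10,1111-
  m31: 1111- ←essential
Essential: -1110, 0-001, 001-1, 100-1, 1111-

NO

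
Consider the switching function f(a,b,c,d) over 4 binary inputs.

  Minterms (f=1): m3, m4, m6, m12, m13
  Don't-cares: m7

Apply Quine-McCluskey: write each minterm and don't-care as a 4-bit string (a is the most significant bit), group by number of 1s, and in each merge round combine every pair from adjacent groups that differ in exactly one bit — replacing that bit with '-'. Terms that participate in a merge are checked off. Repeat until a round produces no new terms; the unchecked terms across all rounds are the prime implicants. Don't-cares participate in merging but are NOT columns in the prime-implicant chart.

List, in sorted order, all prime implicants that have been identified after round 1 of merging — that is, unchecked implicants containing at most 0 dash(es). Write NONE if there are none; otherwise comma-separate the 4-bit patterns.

Round 0: 0011✓ 0100✓ 0110✓ 0111✓ 1100✓ 1101✓
Round 1: -100 0-11 01-0 011- 110-
PIs = {-100, 0-11, 01-0, 011-, 110-}

NONE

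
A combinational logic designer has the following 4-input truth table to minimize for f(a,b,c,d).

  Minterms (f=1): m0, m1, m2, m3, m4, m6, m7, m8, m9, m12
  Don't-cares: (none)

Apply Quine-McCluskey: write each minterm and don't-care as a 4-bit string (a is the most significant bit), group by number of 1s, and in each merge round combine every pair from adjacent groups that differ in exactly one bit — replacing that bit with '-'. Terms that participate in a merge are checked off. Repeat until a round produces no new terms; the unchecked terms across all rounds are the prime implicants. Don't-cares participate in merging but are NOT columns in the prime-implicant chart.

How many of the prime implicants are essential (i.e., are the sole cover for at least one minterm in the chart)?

3

size-2^0 implicants → 0000(✓)  0001(✓)  0010(✓)  0011(✓)  0100(✓)  0110(✓)  0111(✓)  1000(✓)  1001(✓)  1100(✓)
size-2^1 implicants → -000(✓)  -001(✓)  -100(✓)  0-00(✓)  0-10(✓)  0-11(✓)  00-0(✓)  00-1(✓)  000-(✓)  001-(✓)  01-0(✓)  011-(✓)  1-00(✓)  100-(✓)
size-2^2 implicants → --00  -00-  0--0  0-1-  00--
Unchecked terms (primes): --00, -00-, 0--0, 0-1-, 00--
Minterm coverage:
  m0 ⊆ --00,-00-,0--0,00--
  m1 ⊆ -00-,00--
  m2 ⊆ 0--0,0-1-,00--
  m3 ⊆ 0-1-,00--
  m4 ⊆ --00,0--0
  m6 ⊆ 0--0,0-1-
  m7 ⊆ 0-1- [E]
  m8 ⊆ --00,-00-
  m9 ⊆ -00- [E]
  m12 ⊆ --00 [E]
E = {--00, -00-, 0-1-}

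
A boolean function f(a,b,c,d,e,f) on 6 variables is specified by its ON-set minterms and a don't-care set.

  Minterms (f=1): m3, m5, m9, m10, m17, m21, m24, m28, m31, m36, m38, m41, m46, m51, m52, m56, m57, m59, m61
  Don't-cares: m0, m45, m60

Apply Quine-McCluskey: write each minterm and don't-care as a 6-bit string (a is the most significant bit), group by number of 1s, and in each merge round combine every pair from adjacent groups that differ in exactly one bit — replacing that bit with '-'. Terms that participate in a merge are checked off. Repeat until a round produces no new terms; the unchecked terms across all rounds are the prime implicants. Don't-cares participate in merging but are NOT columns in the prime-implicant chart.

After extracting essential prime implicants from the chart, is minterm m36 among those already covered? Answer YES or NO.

NO

Round 0: 000000 000011 000101✓ 001001✓ 001010 010001✓ 010101✓ 011000✓ 011100✓ 011111 100100✓ 100110✓ 101001✓ 101101✓ 101110✓ 110011✓ 110100✓ 111000✓ 111001✓ 111011✓ 111100✓ 111101✓
Round 1: -01001 -11000✓ -11100✓ 0-0101 010-01 011-00✓ 1-0100 1-1001✓ 1-1101✓ 10-110 1001-0 101-01✓ 11-011 11-100 111-00✓ 111-01✓ 1110-1 11100-✓ 11110-✓
Round 2: -11-00 1-1-01 111-0-
PIs = {-01001, -11-00, 0-0101, 000000, 000011, 001010, 010-01, 011111, 1-0100, 1-1-01, 10-110, 1001-0, 11-011, 11-100, 111-0-, 1110-1}
Coverage chart:
  m3: 000011 ←essential
  m5: 0-0101 ←essential
  m9: -01001 ←essential
  m10: 001010 ←essential
  m17: 010-01 ←essential
  m21: 0-0101,010-01
  m24: -11-00 ←essential
  m28: -11-00 ←essential
  m31: 011111 ←essential
  m36: 1-0100,1001-0
  m38: 10-110,1001-0
  m41: -01001,1-1-01
  m46: 10-110 ←essential
  m51: 11-011 ←essential
  m52: 1-0100,11-100
  m56: -11-00,111-0-
  m57: 1-1-01,111-0-,1110-1
  m59: 11-011,1110-1
  m61: 1-1-01,111-0-
Essential: -01001, -11-00, 0-0101, 000011, 001010, 010-01, 011111, 10-110, 11-011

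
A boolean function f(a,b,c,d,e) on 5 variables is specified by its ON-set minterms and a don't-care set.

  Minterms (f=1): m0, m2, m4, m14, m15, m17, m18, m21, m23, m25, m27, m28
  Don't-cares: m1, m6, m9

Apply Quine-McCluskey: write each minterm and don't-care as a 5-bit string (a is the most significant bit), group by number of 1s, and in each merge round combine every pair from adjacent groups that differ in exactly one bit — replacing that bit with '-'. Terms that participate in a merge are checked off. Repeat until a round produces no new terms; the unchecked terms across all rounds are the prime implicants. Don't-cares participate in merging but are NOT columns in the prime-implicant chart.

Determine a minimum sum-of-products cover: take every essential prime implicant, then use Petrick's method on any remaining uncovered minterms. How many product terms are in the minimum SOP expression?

7

[col 0] 00000*, 00001*, 00010*, 00100*, 00110*, 01001*, 01110*, 01111*, 10001*, 10010*, 10101*, 10111*, 11001*, 11011*, 11100
[col 1] -0001*, -0010, -1001*, 0-001*, 0-110, 00-00*, 00-10*, 000-0*, 0000-, 001-0*, 0111-, 1-001*, 10-01, 101-1, 110-1
[col 2] --001, 00--0
Prime implicants: --001, -0010, 0-110, 00--0, 0000-, 0111-, 10-01, 101-1, 110-1, 11100
PI chart (minterm → PIs covering it):
  0 | 00--0,0000-
  2 | -0010,00--0
  4 | 00--0  (sole → essential)
  14 | 0-110,0111-
  15 | 0111-  (sole → essential)
  17 | --001,10-01
  18 | -0010  (sole → essential)
  21 | 10-01,101-1
  23 | 101-1  (sole → essential)
  25 | --001,110-1
  27 | 110-1  (sole → essential)
  28 | 11100  (sole → essential)
Essential prime implicants: -0010, 00--0, 0111-, 101-1, 110-1, 11100
Petrick residual → --001
Minimum SOP uses 7 PIs: c'd'e + b'c'de' + a'b'e' + a'bcd + ab'ce + abc'e + abcd'e'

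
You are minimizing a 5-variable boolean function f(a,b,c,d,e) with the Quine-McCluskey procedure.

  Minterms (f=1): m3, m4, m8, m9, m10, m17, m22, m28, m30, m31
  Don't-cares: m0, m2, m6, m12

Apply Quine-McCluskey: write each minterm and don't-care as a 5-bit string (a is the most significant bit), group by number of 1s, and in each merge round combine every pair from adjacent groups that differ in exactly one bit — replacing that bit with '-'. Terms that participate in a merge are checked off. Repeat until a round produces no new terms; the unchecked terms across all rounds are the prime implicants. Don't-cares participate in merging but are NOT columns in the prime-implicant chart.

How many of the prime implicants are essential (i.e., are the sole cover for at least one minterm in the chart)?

Round 0: 00000✓ 00010✓ 00011✓ 00100✓ 00110✓ 01000✓ 01001✓ 01010✓ 01100✓ 10001 10110✓ 11100✓ 11110✓ 11111✓
Round 1: -0110 -1100 0-000✓ 0-010✓ 0-100✓ 00-00✓ 00-10✓ 000-0✓ 0001- 001-0✓ 01-00✓ 010-0✓ 0100- 1-110 111-0 1111-
Round 2: 0--00 0-0-0 00--0
PIs = {-0110, -1100, 0--00, 0-0-0, 00--0, 0001-, 0100-, 1-110, 10001, 111-0, 1111-}
Coverage chart:
  m3: 0001- ←essential
  m4: 0--00,00--0
  m8: 0--00,0-0-0,0100-
  m9: 0100- ←essential
  m10: 0-0-0 ←essential
  m17: 10001 ←essential
  m22: -0110,1-110
  m28: -1100,111-0
  m30: 1-110,111-0,1111-
  m31: 1111- ←essential
Essential: 0-0-0, 0001-, 0100-, 10001, 1111-

5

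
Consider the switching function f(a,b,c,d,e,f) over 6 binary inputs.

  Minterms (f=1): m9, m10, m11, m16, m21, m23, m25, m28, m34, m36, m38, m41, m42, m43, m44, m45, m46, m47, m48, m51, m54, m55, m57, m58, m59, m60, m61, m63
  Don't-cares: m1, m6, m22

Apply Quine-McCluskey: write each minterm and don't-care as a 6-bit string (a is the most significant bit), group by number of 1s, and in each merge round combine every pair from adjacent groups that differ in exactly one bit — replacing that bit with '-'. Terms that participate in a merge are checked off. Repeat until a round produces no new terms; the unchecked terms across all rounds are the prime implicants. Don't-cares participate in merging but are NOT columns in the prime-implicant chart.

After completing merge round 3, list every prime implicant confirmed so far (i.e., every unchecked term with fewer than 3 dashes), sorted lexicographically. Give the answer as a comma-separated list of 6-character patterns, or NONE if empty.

--0110, --1001, -010-1, -0101-, -10000, -1011-, -11100, 00-001, 0101-1, 1-101-, 1-110-, 10--10, 10-1-0, 101-1-, 1011--, 11--11

[col 0] 000001*, 000110*, 001001*, 001010*, 001011*, 010000*, 010101*, 010110*, 010111*, 011001*, 011100*, 100010*, 100100*, 100110*, 101001*, 101010*, 101011*, 101100*, 101101*, 101110*, 101111*, 110000*, 110011*, 110110*, 110111*, 111001*, 111010*, 111011*, 111100*, 111101*, 111111*
[col 1] -00110*, -01001*, -01010*, -01011*, -10000, -10110*, -10111*, -11001*, -11100, 0-0110*, 0-1001*, 00-001, 0010-1*, 00101-*, 0101-1, 01011-*, 1-0110*, 1-1001*, 1-1010*, 1-1011*, 1-1100*, 1-1101*, 1-1111*, 10-010*, 10-100*, 10-110*, 100-10*, 1001-0*, 101-01*, 101-10*, 101-11*, 1010-1*, 10101-*, 1011-0*, 1011-1*, 10110-*, 10111-*, 11-011*, 11-111*, 110-11*, 11011-*, 111-01*, 111-11*, 1110-1*, 11101-*, 1111-1*, 11110-*
[col 2] --0110, --1001, -010-1, -0101-, -1011-, 1-1-01*, 1-1-11*, 1-10-1*, 1-101-, 1-11-1*, 1-110-, 10--10, 10-1-0, 101--1*, 101-1-, 1011--, 11--11, 111--1*
[col 3] 1-1--1
Prime implicants: --0110, --1001, -010-1, -0101-, -10000, -1011-, -11100, 00-001, 0101-1, 1-1--1, 1-101-, 1-110-, 10--10, 10-1-0, 101-1-, 1011--, 11--11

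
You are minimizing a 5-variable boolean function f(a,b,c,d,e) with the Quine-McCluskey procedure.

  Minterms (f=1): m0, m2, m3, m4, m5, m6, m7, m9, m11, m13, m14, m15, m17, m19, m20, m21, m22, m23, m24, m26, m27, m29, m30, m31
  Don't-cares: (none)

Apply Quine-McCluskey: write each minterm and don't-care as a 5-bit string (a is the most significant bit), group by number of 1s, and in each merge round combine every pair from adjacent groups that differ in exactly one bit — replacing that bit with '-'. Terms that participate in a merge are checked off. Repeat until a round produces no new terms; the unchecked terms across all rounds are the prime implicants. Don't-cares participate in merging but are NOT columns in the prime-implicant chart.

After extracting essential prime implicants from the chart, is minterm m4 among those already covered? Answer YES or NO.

[col 0] 00000*, 00010*, 00011*, 00100*, 00101*, 00110*, 00111*, 01001*, 01011*, 01101*, 01110*, 01111*, 10001*, 10011*, 10100*, 10101*, 10110*, 10111*, 11000*, 11010*, 11011*, 11101*, 11110*, 11111*
[col 1] -0011*, -0100*, -0101*, -0110*, -0111*, -1011*, -1101*, -1110*, -1111*, 0-011*, 0-101*, 0-110*, 0-111*, 00-00*, 00-10*, 00-11*, 000-0*, 0001-*, 001-0*, 001-1*, 0010-*, 0011-*, 01-01*, 01-11*, 010-1*, 011-1*, 0111-*, 1-011*, 1-101*, 1-110*, 1-111*, 10-01*, 10-11*, 100-1*, 101-0*, 101-1*, 1010-*, 1011-*, 11-10*, 11-11*, 110-0, 1101-*, 111-1*, 1111-*
[col 2] --011*, --101*, --110*, --111*, -0-11*, -01-0*, -01-1*, -010-*, -011-*, -1-11*, -11-1*, -111-*, 0--11*, 0-1-1*, 0-11-*, 00--0, 00-1-, 001--*, 01--1, 1--11*, 1-1-1*, 1-11-*, 10--1, 101--*, 11-1-
[col 3] ---11, --1-1, --11-, -01--
Prime implicants: ---11, --1-1, --11-, -01--, 00--0, 00-1-, 01--1, 10--1, 11-1-, 110-0
PI chart (minterm → PIs covering it):
  0 | 00--0  (sole → essential)
  2 | 00--0,00-1-
  3 | ---11,00-1-
  4 | -01--,00--0
  5 | --1-1,-01--
  6 | --11-,-01--,00--0,00-1-
  7 | ---11,--1-1,--11-,-01--,00-1-
  9 | 01--1  (sole → essential)
  11 | ---11,01--1
  13 | --1-1,01--1
  14 | --11-  (sole → essential)
  15 | ---11,--1-1,--11-,01--1
  17 | 10--1  (sole → essential)
  19 | ---11,10--1
  20 | -01--  (sole → essential)
  21 | --1-1,-01--,10--1
  22 | --11-,-01--
  23 | ---11,--1-1,--11-,-01--,10--1
  24 | 110-0  (sole → essential)
  26 | 11-1-,110-0
  27 | ---11,11-1-
  29 | --1-1  (sole → essential)
  30 | --11-,11-1-
  31 | ---11,--1-1,--11-,11-1-
Essential prime implicants: --1-1, --11-, -01--, 00--0, 01--1, 10--1, 110-0

YES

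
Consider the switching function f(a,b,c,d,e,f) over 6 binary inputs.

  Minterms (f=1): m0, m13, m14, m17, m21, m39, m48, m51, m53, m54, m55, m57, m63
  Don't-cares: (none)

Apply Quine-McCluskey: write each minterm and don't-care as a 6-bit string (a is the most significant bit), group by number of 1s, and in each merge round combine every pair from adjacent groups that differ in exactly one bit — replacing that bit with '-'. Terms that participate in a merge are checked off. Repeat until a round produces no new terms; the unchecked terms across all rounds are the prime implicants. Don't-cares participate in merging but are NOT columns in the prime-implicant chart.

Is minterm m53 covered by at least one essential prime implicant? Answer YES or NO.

Round 0: 000000 001101 001110 010001✓ 010101✓ 100111✓ 110000 110011✓ 110101✓ 110110✓ 110111✓ 111001 111111✓
Round 1: -10101 010-01 1-0111 11-111 110-11 1101-1 11011-
PIs = {-10101, 000000, 001101, 001110, 010-01, 1-0111, 11-111, 110-11, 110000, 1101-1, 11011-, 111001}
Coverage chart:
  m0: 000000 ←essential
  m13: 001101 ←essential
  m14: 001110 ←essential
  m17: 010-01 ←essential
  m21: -10101,010-01
  m39: 1-0111 ←essential
  m48: 110000 ←essential
  m51: 110-11 ←essential
  m53: -10101,1101-1
  m54: 11011- ←essential
  m55: 1-0111,11-111,110-11,1101-1,11011-
  m57: 111001 ←essential
  m63: 11-111 ←essential
Essential: 000000, 001101, 001110, 010-01, 1-0111, 11-111, 110-11, 110000, 11011-, 111001

NO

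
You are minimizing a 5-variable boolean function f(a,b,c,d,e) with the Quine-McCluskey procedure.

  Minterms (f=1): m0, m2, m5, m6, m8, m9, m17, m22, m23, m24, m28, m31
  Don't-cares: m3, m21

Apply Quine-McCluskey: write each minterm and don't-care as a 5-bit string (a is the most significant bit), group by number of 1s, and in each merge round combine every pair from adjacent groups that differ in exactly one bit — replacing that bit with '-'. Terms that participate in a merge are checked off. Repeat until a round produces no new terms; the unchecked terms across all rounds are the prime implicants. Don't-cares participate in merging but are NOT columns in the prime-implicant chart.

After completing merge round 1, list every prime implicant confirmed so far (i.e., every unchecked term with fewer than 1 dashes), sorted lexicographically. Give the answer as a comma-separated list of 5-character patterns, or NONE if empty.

NONE

size-2^0 implicants → 00000(✓)  00010(✓)  00011(✓)  00101(✓)  00110(✓)  01000(✓)  01001(✓)  10001(✓)  10101(✓)  10110(✓)  10111(✓)  11000(✓)  11100(✓)  11111(✓)
size-2^1 implicants → -0101  -0110  -1000  0-000  00-10  000-0  0001-  0100-  1-111  10-01  101-1  1011-  11-00
Unchecked terms (primes): -0101, -0110, -1000, 0-000, 00-10, 000-0, 0001-, 0100-, 1-111, 10-01, 101-1, 1011-, 11-00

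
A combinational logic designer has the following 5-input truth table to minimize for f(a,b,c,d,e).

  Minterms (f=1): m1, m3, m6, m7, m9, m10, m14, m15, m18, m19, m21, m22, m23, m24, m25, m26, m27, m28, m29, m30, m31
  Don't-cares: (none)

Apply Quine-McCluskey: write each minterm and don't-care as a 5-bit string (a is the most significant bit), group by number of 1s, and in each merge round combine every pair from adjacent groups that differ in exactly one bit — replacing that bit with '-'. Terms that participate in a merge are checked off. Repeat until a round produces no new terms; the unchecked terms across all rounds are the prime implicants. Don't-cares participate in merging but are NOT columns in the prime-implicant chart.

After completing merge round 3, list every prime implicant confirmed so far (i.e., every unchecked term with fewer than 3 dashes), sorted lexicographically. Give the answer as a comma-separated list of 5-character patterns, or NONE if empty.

-0-11, -1-10, -1001, 0-001, 000-1, 1-1-1

Round 0: 00001✓ 00011✓ 00110✓ 00111✓ 01001✓ 01010✓ 01110✓ 01111✓ 10010✓ 10011✓ 10101✓ 10110✓ 10111✓ 11000✓ 11001✓ 11010✓ 11011✓ 11100✓ 11101✓ 11110✓ 11111✓
Round 1: -0011✓ -0110✓ -0111✓ -1001 -1010✓ -1110✓ -1111✓ 0-001 0-110✓ 0-111✓ 00-11✓ 000-1 0011-✓ 01-10✓ 0111-✓ 1-010✓ 1-011✓ 1-101✓ 1-110✓ 1-111✓ 10-10✓ 10-11✓ 1001-✓ 101-1✓ 1011-✓ 11-00✓ 11-01✓ 11-10✓ 11-11✓ 110-0✓ 110-1✓ 1100-✓ 1101-✓ 111-0✓ 111-1✓ 1110-✓ 1111-✓
Round 2: --110✓ --111✓ -0-11 -011-✓ -1-10 -111-✓ 0-11-✓ 1--10✓ 1--11✓ 1-01-✓ 1-1-1 1-11-✓ 10-1-✓ 11--0✓ 11--1✓ 11-0-✓ 11-1-✓ 110--✓ 111--✓
Round 3: --11- 1--1- 11---
PIs = {--11-, -0-11, -1-10, -1001, 0-001, 000-1, 1--1-, 1-1-1, 11---}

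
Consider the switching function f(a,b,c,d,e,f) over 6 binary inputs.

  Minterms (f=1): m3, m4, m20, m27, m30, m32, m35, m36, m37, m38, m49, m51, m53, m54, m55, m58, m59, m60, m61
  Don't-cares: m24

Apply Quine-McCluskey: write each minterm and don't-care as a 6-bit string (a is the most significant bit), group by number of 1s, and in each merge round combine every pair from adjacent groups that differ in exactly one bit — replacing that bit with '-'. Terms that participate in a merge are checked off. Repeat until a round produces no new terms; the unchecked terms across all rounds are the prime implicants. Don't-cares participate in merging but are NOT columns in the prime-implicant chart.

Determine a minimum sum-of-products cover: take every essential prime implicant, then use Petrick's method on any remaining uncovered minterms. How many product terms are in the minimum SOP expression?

10

Round 0: 000011✓ 000100✓ 010100✓ 011000 011011✓ 011110 100000✓ 100011✓ 100100✓ 100101✓ 100110✓ 110001✓ 110011✓ 110101✓ 110110✓ 110111✓ 111010✓ 111011✓ 111100✓ 111101✓
Round 1: -00011 -00100 -11011 0-0100 1-0011 1-0101 1-0110 100-00 1001-0 10010- 11-011 11-101 110-01✓ 110-11✓ 1100-1✓ 1101-1✓ 11011- 11101- 11110-
Round 2: 110--1
PIs = {-00011, -00100, -11011, 0-0100, 011000, 011110, 1-0011, 1-0101, 1-0110, 100-00, 1001-0, 10010-, 11-011, 11-101, 110--1, 11011-, 11101-, 11110-}
Coverage chart:
  m3: -00011 ←essential
  m4: -00100,0-0100
  m20: 0-0100 ←essential
  m27: -11011 ←essential
  m30: 011110 ←essential
  m32: 100-00 ←essential
  m35: -00011,1-0011
  m36: -00100,100-00,1001-0,10010-
  m37: 1-0101,10010-
  m38: 1-0110,1001-0
  m49: 110--1 ←essential
  m51: 1-0011,11-011,110--1
  m53: 1-0101,11-101,110--1
  m54: 1-0110,11011-
  m55: 110--1,11011-
  m58: 11101- ←essential
  m59: -11011,11-011,11101-
  m60: 11110- ←essential
  m61: 11-101,11110-
Essential: -00011, -11011, 0-0100, 011110, 100-00, 110--1, 11101-, 11110-
Petrick residual → 1-0101, 1-0110
Min cover (10 terms): b'c'd'ef + bcd'ef + a'c'de'f' + a'bcdef' + ac'de'f + ac'def' + ab'c'e'f' + abc'f + abcd'e + abcde'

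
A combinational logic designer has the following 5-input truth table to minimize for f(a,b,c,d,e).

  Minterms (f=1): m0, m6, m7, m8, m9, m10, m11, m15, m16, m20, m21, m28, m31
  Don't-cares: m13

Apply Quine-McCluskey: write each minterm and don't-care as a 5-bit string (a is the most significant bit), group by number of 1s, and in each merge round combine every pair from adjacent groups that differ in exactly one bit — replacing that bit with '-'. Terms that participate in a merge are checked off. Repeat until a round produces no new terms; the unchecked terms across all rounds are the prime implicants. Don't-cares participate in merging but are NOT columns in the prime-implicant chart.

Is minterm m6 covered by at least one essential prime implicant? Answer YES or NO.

YES

size-2^0 implicants → 00000(✓)  00110(✓)  00111(✓)  01000(✓)  01001(✓)  01010(✓)  01011(✓)  01101(✓)  01111(✓)  10000(✓)  10100(✓)  10101(✓)  11100(✓)  11111(✓)
size-2^1 implicants → -0000  -1111  0-000  0-111  0011-  01-01(✓)  01-11(✓)  010-0(✓)  010-1(✓)  0100-(✓)  0101-(✓)  011-1(✓)  1-100  10-00  1010-
size-2^2 implicants → 01--1  010--
Unchecked terms (primes): -0000, -1111, 0-000, 0-111, 0011-, 01--1, 010--, 1-100, 10-00, 1010-
Minterm coverage:
  m0 ⊆ -0000,0-000
  m6 ⊆ 0011- [E]
  m7 ⊆ 0-111,0011-
  m8 ⊆ 0-000,010--
  m9 ⊆ 01--1,010--
  m10 ⊆ 010-- [E]
  m11 ⊆ 01--1,010--
  m15 ⊆ -1111,0-111,01--1
  m16 ⊆ -0000,10-00
  m20 ⊆ 1-100,10-00,1010-
  m21 ⊆ 1010- [E]
  m28 ⊆ 1-100 [E]
  m31 ⊆ -1111 [E]
E = {-1111, 0011-, 010--, 1-100, 1010-}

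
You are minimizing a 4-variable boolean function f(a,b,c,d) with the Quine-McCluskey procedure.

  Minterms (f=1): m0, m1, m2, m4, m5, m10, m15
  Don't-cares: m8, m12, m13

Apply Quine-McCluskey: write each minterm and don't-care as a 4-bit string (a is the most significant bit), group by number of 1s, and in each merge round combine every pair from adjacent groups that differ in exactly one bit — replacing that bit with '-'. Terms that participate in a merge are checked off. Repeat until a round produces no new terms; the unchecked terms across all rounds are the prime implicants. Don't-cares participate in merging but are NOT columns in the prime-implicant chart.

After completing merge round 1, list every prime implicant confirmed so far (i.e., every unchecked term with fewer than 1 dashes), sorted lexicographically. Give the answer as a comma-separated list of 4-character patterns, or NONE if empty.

size-2^0 implicants → 0000(✓)  0001(✓)  0010(✓)  0100(✓)  0101(✓)  1000(✓)  1010(✓)  1100(✓)  1101(✓)  1111(✓)
size-2^1 implicants → -000(✓)  -010(✓)  -100(✓)  -101(✓)  0-00(✓)  0-01(✓)  00-0(✓)  000-(✓)  010-(✓)  1-00(✓)  10-0(✓)  11-1  110-(✓)
size-2^2 implicants → --00  -0-0  -10-  0-0-
Unchecked terms (primes): --00, -0-0, -10-, 0-0-, 11-1

NONE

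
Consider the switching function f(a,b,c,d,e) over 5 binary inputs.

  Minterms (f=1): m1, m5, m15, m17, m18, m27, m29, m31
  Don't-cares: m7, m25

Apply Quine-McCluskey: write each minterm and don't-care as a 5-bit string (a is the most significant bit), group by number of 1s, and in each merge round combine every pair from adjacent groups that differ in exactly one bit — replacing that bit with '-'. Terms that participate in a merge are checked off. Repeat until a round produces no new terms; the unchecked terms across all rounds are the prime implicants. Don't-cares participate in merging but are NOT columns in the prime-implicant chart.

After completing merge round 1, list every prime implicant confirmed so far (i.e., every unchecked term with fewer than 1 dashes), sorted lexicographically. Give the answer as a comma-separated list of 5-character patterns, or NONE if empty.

[col 0] 00001*, 00101*, 00111*, 01111*, 10001*, 10010, 11001*, 11011*, 11101*, 11111*
[col 1] -0001, -1111, 0-111, 00-01, 001-1, 1-001, 11-01*, 11-11*, 110-1*, 111-1*
[col 2] 11--1
Prime implicants: -0001, -1111, 0-111, 00-01, 001-1, 1-001, 10010, 11--1

10010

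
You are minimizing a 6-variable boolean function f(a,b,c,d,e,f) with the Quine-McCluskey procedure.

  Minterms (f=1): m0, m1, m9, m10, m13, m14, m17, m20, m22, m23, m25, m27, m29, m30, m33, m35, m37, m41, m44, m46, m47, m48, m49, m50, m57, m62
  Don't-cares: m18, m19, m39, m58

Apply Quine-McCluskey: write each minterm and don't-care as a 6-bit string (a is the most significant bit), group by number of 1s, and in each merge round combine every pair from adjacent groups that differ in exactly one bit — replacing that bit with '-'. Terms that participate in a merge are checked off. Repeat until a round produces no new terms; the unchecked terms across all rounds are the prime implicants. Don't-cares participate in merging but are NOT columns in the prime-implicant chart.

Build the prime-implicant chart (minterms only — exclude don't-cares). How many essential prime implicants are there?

[col 0] 000000*, 000001*, 001001*, 001010*, 001101*, 001110*, 010001*, 010010*, 010011*, 010100*, 010110*, 010111*, 011001*, 011011*, 011101*, 011110*, 100001*, 100011*, 100101*, 100111*, 101001*, 101100*, 101110*, 101111*, 110000*, 110001*, 110010*, 111001*, 111010*, 111110*
[col 1] -00001*, -01001*, -01110*, -10001*, -10010, -11001*, -11110*, 0-0001*, 0-1001*, 0-1101*, 0-1110*, 00-001*, 00000-, 001-01*, 001-10, 01-001*, 01-011*, 01-110, 010-10*, 010-11*, 0100-1*, 01001-*, 0101-0, 01011-*, 011-01*, 0110-1*, 1-0001*, 1-1001*, 1-1110*, 10-001*, 10-111, 100-01*, 100-11*, 1000-1*, 1001-1*, 1011-0, 10111-, 11-001*, 11-010, 1100-0, 11000-, 111-10
[col 2] --0001*, --1001*, --1110, -0-001*, -1-001*, 0--001*, 0-1-01, 01-0-1, 010-1-, 1--001*, 100--1
[col 3] ---001
Prime implicants: ---001, --1110, -10010, 0-1-01, 00000-, 001-10, 01-0-1, 01-110, 010-1-, 0101-0, 10-111, 100--1, 1011-0, 10111-, 11-010, 1100-0, 11000-, 111-10
PI chart (minterm → PIs covering it):
  0 | 00000-  (sole → essential)
  1 | ---001,00000-
  9 | ---001,0-1-01
  10 | 001-10  (sole → essential)
  13 | 0-1-01  (sole → essential)
  14 | --1110,001-10
  17 | ---001,01-0-1
  20 | 0101-0  (sole → essential)
  22 | 01-110,010-1-,0101-0
  23 | 010-1-  (sole → essential)
  25 | ---001,0-1-01,01-0-1
  27 | 01-0-1  (sole → essential)
  29 | 0-1-01  (sole → essential)
  30 | --1110,01-110
  33 | ---001,100--1
  35 | 100--1  (sole → essential)
  37 | 100--1  (sole → essential)
  41 | ---001  (sole → essential)
  44 | 1011-0  (sole → essential)
  46 | --1110,1011-0,10111-
  47 | 10-111,10111-
  48 | 1100-0,11000-
  49 | ---001,11000-
  50 | -10010,11-010,1100-0
  57 | ---001  (sole → essential)
  62 | --1110,111-10
Essential prime implicants: ---001, 0-1-01, 00000-, 001-10, 01-0-1, 010-1-, 0101-0, 100--1, 1011-0

9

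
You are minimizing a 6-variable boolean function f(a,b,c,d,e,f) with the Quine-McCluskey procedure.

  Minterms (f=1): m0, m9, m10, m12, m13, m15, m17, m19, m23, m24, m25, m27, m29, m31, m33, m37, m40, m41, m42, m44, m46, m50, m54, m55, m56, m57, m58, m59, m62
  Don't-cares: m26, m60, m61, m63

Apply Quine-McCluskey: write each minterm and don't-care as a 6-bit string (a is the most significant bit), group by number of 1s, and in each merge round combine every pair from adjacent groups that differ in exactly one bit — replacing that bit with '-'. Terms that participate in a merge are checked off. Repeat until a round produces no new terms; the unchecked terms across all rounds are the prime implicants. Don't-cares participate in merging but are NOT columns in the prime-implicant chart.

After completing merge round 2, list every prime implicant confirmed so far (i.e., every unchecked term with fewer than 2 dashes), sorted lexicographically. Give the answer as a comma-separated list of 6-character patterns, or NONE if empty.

size-2^0 implicants → 000000  001001(✓)  001010(✓)  001100(✓)  001101(✓)  001111(✓)  010001(✓)  010011(✓)  010111(✓)  011000(✓)  011001(✓)  011010(✓)  011011(✓)  011101(✓)  011111(✓)  100001(✓)  100101(✓)  101000(✓)  101001(✓)  101010(✓)  101100(✓)  101110(✓)  110010(✓)  110110(✓)  110111(✓)  111000(✓)  111001(✓)  111010(✓)  111011(✓)  111100(✓)  111101(✓)  111110(✓)  111111(✓)
size-2^1 implicants → -01001(✓)  -01010(✓)  -01100  -10111(✓)  -11000(✓)  -11001(✓)  -11010(✓)  -11011(✓)  -11101(✓)  -11111(✓)  0-1001(✓)  0-1010(✓)  0-1101(✓)  0-1111(✓)  001-01(✓)  0011-1(✓)  00110-  01-001(✓)  01-011(✓)  01-111(✓)  010-11(✓)  0100-1(✓)  011-01(✓)  011-11(✓)  0110-0(✓)  0110-1(✓)  01100-(✓)  01101-(✓)  0111-1(✓)  1-1000(✓)  1-1001(✓)  1-1010(✓)  1-1100(✓)  1-1110(✓)  10-001  100-01  101-00(✓)  101-10(✓)  1010-0(✓)  10100-(✓)  1011-0(✓)  11-010(✓)  11-110(✓)  11-111(✓)  110-10(✓)  11011-(✓)  111-00(✓)  111-01(✓)  111-10(✓)  111-11(✓)  1110-0(✓)  1110-1(✓)  11100-(✓)  11101-(✓)  1111-0(✓)  1111-1(✓)  11110-(✓)  11111-(✓)
size-2^2 implicants → --1001  --1010  -1-111  -11-01(✓)  -11-11(✓)  -110-0(✓)  -110-1(✓)  -1100-(✓)  -1101-(✓)  -111-1(✓)  0-1-01  0-11-1  01--11  01-0-1  011--1(✓)  0110--(✓)  1-1-00(✓)  1-1-10(✓)  1-10-0(✓)  1-100-  1-11-0(✓)  101--0(✓)  11--10  11-11-  111--0(✓)  111--1(✓)  111-0-(✓)  111-1-(✓)  1110--(✓)  1111--(✓)
size-2^3 implicants → -11--1  -110--  1-1--0  111---
Unchecked terms (primes): --1001, --1010, -01100, -1-111, -11--1, -110--, 0-1-01, 0-11-1, 000000, 00110-, 01--11, 01-0-1, 1-1--0, 1-100-, 10-001, 100-01, 11--10, 11-11-, 111---

-01100, 000000, 00110-, 10-001, 100-01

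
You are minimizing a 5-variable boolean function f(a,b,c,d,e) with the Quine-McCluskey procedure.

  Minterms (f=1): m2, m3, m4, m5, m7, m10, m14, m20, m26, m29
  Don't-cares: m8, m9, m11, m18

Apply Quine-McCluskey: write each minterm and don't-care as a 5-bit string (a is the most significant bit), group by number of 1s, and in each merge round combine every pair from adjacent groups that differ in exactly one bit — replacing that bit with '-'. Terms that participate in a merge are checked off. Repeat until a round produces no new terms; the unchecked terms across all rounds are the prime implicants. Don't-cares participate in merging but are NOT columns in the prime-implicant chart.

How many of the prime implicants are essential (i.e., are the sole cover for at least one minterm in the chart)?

4

[col 0] 00010*, 00011*, 00100*, 00101*, 00111*, 01000*, 01001*, 01010*, 01011*, 01110*, 10010*, 10100*, 11010*, 11101
[col 1] -0010*, -0100, -1010*, 0-010*, 0-011*, 00-11, 0001-*, 001-1, 0010-, 01-10, 010-0*, 010-1*, 0100-*, 0101-*, 1-010*
[col 2] --010, 0-01-, 010--
Prime implicants: --010, -0100, 0-01-, 00-11, 001-1, 0010-, 01-10, 010--, 11101
PI chart (minterm → PIs covering it):
  2 | --010,0-01-
  3 | 0-01-,00-11
  4 | -0100,0010-
  5 | 001-1,0010-
  7 | 00-11,001-1
  10 | --010,0-01-,01-10,010--
  14 | 01-10  (sole → essential)
  20 | -0100  (sole → essential)
  26 | --010  (sole → essential)
  29 | 11101  (sole → essential)
Essential prime implicants: --010, -0100, 01-10, 11101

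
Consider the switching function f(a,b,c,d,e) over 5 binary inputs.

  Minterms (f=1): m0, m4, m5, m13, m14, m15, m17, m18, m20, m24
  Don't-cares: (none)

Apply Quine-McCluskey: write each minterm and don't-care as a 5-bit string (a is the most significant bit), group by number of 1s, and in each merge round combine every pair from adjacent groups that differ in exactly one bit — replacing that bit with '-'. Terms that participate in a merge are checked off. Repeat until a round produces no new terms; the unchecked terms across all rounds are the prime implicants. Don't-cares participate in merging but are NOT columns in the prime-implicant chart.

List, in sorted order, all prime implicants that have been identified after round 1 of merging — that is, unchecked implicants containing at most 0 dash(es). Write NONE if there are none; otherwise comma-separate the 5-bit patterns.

size-2^0 implicants → 00000(✓)  00100(✓)  00101(✓)  01101(✓)  01110(✓)  01111(✓)  10001  10010  10100(✓)  11000
size-2^1 implicants → -0100  0-101  00-00  0010-  011-1  0111-
Unchecked terms (primes): -0100, 0-101, 00-00, 0010-, 011-1, 0111-, 10001, 10010, 11000

10001, 10010, 11000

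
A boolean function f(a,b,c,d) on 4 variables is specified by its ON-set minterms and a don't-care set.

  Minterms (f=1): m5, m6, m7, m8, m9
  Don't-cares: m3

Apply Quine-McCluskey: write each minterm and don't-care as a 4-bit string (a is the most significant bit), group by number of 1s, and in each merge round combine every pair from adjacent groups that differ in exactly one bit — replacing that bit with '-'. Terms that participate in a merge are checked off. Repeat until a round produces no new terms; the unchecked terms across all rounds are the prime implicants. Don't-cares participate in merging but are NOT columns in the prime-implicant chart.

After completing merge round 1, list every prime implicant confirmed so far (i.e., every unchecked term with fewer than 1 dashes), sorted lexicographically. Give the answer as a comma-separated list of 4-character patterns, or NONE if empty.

[col 0] 0011*, 0101*, 0110*, 0111*, 1000*, 1001*
[col 1] 0-11, 01-1, 011-, 100-
Prime implicants: 0-11, 01-1, 011-, 100-

NONE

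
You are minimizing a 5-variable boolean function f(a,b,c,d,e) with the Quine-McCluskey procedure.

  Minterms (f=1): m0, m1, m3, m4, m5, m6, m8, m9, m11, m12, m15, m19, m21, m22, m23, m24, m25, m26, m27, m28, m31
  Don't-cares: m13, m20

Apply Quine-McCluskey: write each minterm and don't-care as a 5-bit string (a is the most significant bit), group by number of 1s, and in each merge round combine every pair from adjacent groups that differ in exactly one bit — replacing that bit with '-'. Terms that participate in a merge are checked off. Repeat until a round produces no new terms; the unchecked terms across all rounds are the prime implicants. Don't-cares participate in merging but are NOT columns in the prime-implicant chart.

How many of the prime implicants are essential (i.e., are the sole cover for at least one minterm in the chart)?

3

Round 0: 00000✓ 00001✓ 00011✓ 00100✓ 00101✓ 00110✓ 01000✓ 01001✓ 01011✓ 01100✓ 01101✓ 01111✓ 10011✓ 10100✓ 10101✓ 10110✓ 10111✓ 11000✓ 11001✓ 11010✓ 11011✓ 11100✓ 11111✓
Round 1: -0011✓ -0100✓ -0101✓ -0110✓ -1000✓ -1001✓ -1011✓ -1100✓ -1111✓ 0-000✓ 0-001✓ 0-011✓ 0-100✓ 0-101✓ 00-00✓ 00-01✓ 000-1✓ 0000-✓ 001-0✓ 0010-✓ 01-00✓ 01-01✓ 01-11✓ 010-1✓ 0100-✓ 011-1✓ 0110-✓ 1-011✓ 1-100✓ 1-111✓ 10-11✓ 101-0✓ 101-1✓ 1010-✓ 1011-✓ 11-00✓ 11-11✓ 110-0✓ 110-1✓ 1100-✓ 1101-✓
Round 2: --011 --100 -01-0 -010- -1-00 -1-11 -10-1 -100- 0--00✓ 0--01✓ 0-0-1 0-00-✓ 0-10-✓ 00-0-✓ 01--1 01-0-✓ 1--11 101-- 110--
Round 3: 0--0-
PIs = {--011, --100, -01-0, -010-, -1-00, -1-11, -10-1, -100-, 0--0-, 0-0-1, 01--1, 1--11, 101--, 110--}
Coverage chart:
  m0: 0--0- ←essential
  m1: 0--0-,0-0-1
  m3: --011,0-0-1
  m4: --100,-01-0,-010-,0--0-
  m5: -010-,0--0-
  m6: -01-0 ←essential
  m8: -1-00,-100-,0--0-
  m9: -10-1,-100-,0--0-,0-0-1,01--1
  m11: --011,-1-11,-10-1,0-0-1,01--1
  m12: --100,-1-00,0--0-
  m15: -1-11,01--1
  m19: --011,1--11
  m21: -010-,101--
  m22: -01-0,101--
  m23: 1--11,101--
  m24: -1-00,-100-,110--
  m25: -10-1,-100-,110--
  m26: 110-- ←essential
  m27: --011,-1-11,-10-1,1--11,110--
  m28: --100,-1-00
  m31: -1-11,1--11
Essential: -01-0, 0--0-, 110--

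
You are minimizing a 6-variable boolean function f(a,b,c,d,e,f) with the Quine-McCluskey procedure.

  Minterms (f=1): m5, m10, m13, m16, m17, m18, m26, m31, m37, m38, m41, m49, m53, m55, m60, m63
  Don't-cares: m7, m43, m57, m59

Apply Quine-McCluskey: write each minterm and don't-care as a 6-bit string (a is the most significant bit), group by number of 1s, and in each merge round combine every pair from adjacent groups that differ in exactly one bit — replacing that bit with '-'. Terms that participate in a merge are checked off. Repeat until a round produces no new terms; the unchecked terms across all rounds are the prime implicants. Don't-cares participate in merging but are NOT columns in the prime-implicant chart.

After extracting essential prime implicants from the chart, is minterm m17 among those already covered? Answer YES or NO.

[col 0] 000101*, 000111*, 001010*, 001101*, 010000*, 010001*, 010010*, 011010*, 011111*, 100101*, 100110, 101001*, 101011*, 110001*, 110101*, 110111*, 111001*, 111011*, 111100, 111111*
[col 1] -00101, -10001, -11111, 0-1010, 00-101, 0001-1, 01-010, 0100-0, 01000-, 1-0101, 1-1001*, 1-1011*, 1010-1*, 11-001, 11-111, 110-01, 1101-1, 111-11, 1110-1*
[col 2] 1-10-1
Prime implicants: -00101, -10001, -11111, 0-1010, 00-101, 0001-1, 01-010, 0100-0, 01000-, 1-0101, 1-10-1, 100110, 11-001, 11-111, 110-01, 1101-1, 111-11, 111100
PI chart (minterm → PIs covering it):
  5 | -00101,00-101,0001-1
  10 | 0-1010  (sole → essential)
  13 | 00-101  (sole → essential)
  16 | 0100-0,01000-
  17 | -10001,01000-
  18 | 01-010,0100-0
  26 | 0-1010,01-010
  31 | -11111  (sole → essential)
  37 | -00101,1-0101
  38 | 100110  (sole → essential)
  41 | 1-10-1  (sole → essential)
  49 | -10001,11-001,110-01
  53 | 1-0101,110-01,1101-1
  55 | 11-111,1101-1
  60 | 111100  (sole → essential)
  63 | -11111,11-111,111-11
Essential prime implicants: -11111, 0-1010, 00-101, 1-10-1, 100110, 111100

NO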